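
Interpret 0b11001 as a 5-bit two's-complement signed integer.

-7

MSB is 1, so the value is negative.
Invert: 00110. Add 1: 00111 = 7. So the value is −7.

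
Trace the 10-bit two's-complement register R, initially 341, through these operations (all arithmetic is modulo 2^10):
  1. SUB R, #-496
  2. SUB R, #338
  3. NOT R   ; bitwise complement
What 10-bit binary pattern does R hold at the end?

1000001100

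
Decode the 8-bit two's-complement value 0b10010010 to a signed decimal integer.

MSB is 1, so the value is negative.
Invert: 01101101. Add 1: 01101110 = 110. So the value is −110.

-110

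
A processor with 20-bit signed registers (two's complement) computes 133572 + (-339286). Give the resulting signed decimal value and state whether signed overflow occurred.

133572 → 00100000100111000100
-339286 → 10101101001010101010
  00100000100111000100
+ 10101101001010101010
= 11001101110001101110
Result 11001101110001101110: MSB = 1 → 842862 − 1048576 = -205714.
Addends have opposite signs, so signed overflow cannot occur.

-205714; no overflow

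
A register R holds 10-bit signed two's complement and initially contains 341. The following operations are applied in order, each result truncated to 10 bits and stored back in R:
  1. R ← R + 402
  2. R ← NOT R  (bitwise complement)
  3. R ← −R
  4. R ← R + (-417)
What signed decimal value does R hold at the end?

327

Start: R = 341 = 0101010101.
R = 341 + 402 = 743; wraps to -281 = 1011100111
R = NOT 1011100111 = 0100011000 = 280
R = −(280) = -280 = 1011101000
R = -280 + (-417) = -697; wraps to 327 = 0101000111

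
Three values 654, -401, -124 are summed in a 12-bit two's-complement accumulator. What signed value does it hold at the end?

129

654 + (-401) = 253 (000011111101)
253 + (-124) = 129 (000010000001)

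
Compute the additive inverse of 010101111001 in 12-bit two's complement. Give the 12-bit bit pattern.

Invert: 101010000110. Add 1: 101010000111.

101010000111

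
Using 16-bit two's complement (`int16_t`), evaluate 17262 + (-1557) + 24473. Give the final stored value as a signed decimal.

17262 + (-1557) = 15705 (0011110101011001)
15705 + 24473 = 40178 → wraps to -25358 (1001110011110010)

-25358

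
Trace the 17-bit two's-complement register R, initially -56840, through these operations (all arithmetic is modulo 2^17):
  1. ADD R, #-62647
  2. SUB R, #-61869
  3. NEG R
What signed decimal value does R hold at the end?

57618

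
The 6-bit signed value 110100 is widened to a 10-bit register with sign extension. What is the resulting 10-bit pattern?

1111110100

MSB of 110100 is 1; replicate it into the new high bits.
1111|110100 → 1111110100 (still -12).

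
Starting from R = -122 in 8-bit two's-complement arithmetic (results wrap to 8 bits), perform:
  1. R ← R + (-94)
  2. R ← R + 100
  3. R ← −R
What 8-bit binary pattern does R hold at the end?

01110100

Start: R = -122 = 10000110.
R = -122 + (-94) = -216; wraps to 40 = 00101000
R = 40 + 100 = 140; wraps to -116 = 10001100
R = −(-116) = 116 = 01110100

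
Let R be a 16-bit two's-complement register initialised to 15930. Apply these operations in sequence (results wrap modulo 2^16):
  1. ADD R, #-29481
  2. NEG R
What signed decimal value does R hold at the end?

13551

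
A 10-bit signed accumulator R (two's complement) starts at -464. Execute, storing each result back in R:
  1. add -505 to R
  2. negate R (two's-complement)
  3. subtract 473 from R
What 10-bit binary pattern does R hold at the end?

0111110000

Start: R = -464 = 1000110000.
R = -464 + (-505) = -969; wraps to 55 = 0000110111
R = −(55) = -55 = 1111001001
R = -55 − 473 = -528; wraps to 496 = 0111110000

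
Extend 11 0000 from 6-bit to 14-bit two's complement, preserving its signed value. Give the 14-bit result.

MSB of 110000 is 1; replicate it into the new high bits.
11111111|110000 → 11111111110000 (still -16).

11111111110000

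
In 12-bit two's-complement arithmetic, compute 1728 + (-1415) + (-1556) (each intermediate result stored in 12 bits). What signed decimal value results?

1728 + (-1415) = 313 (000100111001)
313 + (-1556) = -1243 (101100100101)

-1243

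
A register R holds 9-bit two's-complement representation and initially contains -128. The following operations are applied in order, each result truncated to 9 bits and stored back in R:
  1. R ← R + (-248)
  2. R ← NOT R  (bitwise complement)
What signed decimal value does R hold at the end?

-137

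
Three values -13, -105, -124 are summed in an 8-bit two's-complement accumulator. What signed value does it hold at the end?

-13 + (-105) = -118 (10001010)
-118 + (-124) = -242 → wraps to 14 (00001110)

14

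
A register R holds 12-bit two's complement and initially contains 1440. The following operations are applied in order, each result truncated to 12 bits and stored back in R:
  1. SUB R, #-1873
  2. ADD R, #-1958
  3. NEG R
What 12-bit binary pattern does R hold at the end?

Start: R = 1440 = 010110100000.
R = 1440 − (-1873) = 3313; wraps to -783 = 110011110001
R = -783 + (-1958) = -2741; wraps to 1355 = 010101001011
R = −(1355) = -1355 = 101010110101

101010110101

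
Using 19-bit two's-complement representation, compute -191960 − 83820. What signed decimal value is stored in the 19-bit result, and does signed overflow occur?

-191960 → 1010001001000101000
83820 → 0010100011101101100
Subtract via negate-and-add: invert 0010100011101101100 + 1 = 1101011100010010100 (i.e. -83820).
  1010001001000101000
+ 1101011100010010100
= 0111100101010111100  (discard carry-out 1)
Result 0111100101010111100: MSB = 0 → value 248508.
Both addends (after negating the subtrahend) are negative but the stored result is non-negative: signed overflow. The true value -191960 − 83820 = -275780 lies outside [-262144, 262143].

248508; overflow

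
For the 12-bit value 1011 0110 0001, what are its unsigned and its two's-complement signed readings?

unsigned = 2913, signed = -1183

Unsigned: 101101100001 = 2913.
Signed: MSB=1 → 2913 − 4096 = -1183.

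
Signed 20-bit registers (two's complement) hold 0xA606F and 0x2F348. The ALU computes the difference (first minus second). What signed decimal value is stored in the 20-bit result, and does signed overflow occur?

486695; overflow

0xA606F = 10100110000001101111 = -368529 (signed)
0x2F348 = 00101111001101001000 = 193352 (signed)
Subtract via negate-and-add: invert 00101111001101001000 + 1 = 11010000110010111000 (i.e. -193352).
  10100110000001101111
+ 11010000110010111000
= 01110110110100100111  (discard carry-out 1)
Result 01110110110100100111: MSB = 0 → value 486695.
Both addends (after negating the subtrahend) are negative but the stored result is non-negative: signed overflow. The true value -368529 − 193352 = -561881 lies outside [-524288, 524287].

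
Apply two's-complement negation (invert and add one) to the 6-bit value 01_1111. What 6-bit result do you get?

Invert: 100000. Add 1: 100001.

100001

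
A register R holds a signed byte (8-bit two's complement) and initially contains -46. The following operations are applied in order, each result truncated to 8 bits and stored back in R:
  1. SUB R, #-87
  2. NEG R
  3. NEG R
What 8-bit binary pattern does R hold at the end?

00101001

Start: R = -46 = 11010010.
R = -46 − (-87) = 41 = 00101001
R = −(41) = -41 = 11010111
R = −(-41) = 41 = 00101001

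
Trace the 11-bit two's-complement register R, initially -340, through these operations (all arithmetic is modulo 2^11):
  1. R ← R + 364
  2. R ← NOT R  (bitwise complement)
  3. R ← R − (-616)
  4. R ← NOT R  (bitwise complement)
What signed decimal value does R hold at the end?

Start: R = -340 = 11010101100.
R = -340 + 364 = 24 = 00000011000
R = NOT 00000011000 = 11111100111 = -25
R = -25 − (-616) = 591 = 01001001111
R = NOT 01001001111 = 10110110000 = -592

-592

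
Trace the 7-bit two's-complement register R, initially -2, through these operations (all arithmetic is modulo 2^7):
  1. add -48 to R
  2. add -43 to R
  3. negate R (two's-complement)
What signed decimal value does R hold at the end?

-35

Start: R = -2 = 1111110.
R = -2 + (-48) = -50 = 1001110
R = -50 + (-43) = -93; wraps to 35 = 0100011
R = −(35) = -35 = 1011101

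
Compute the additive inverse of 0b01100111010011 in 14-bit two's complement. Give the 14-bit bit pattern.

Invert: 10011000101100. Add 1: 10011000101101.
Check: 01100111010011 = 6611, 10011000101101 = -6611.

10011000101101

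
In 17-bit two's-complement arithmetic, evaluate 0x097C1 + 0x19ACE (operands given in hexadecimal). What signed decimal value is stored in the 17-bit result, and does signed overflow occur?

12943; no overflow

0x097C1 = 01001011111000001 = 38849 (signed)
0x19ACE = 11001101011001110 = -25906 (signed)
  01001011111000001
+ 11001101011001110
= 00011001010001111  (discard carry-out 1)
Result 00011001010001111: MSB = 0 → value 12943.
Addends have opposite signs, so signed overflow cannot occur.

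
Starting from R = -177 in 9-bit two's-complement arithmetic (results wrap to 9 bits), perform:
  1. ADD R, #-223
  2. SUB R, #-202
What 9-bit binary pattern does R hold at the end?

Start: R = -177 = 101001111.
R = -177 + (-223) = -400; wraps to 112 = 001110000
R = 112 − (-202) = 314; wraps to -198 = 100111010

100111010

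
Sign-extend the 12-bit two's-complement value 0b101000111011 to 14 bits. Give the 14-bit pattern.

MSB of 101000111011 is 1; replicate it into the new high bits.
11|101000111011 → 11101000111011 (still -1477).

11101000111011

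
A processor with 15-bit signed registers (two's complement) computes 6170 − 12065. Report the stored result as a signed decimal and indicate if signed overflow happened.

-5895; no overflow

6170 → 001100000011010
12065 → 010111100100001
Subtract via negate-and-add: invert 010111100100001 + 1 = 101000011011111 (i.e. -12065).
  001100000011010
+ 101000011011111
= 110100011111001
Result 110100011111001: MSB = 1 → 26873 − 32768 = -5895.
Addends (after negating the subtrahend) have opposite signs, so signed overflow cannot occur.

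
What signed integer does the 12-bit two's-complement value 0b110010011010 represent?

-870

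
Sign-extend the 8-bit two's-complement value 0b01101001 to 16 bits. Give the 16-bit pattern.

MSB of 01101001 is 0; replicate it into the new high bits.
00000000|01101001 → 0000000001101001 (still 105).

0000000001101001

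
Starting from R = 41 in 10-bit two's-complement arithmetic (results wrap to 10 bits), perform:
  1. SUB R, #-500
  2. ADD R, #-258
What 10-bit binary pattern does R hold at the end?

Start: R = 41 = 0000101001.
R = 41 − (-500) = 541; wraps to -483 = 1000011101
R = -483 + (-258) = -741; wraps to 283 = 0100011011

0100011011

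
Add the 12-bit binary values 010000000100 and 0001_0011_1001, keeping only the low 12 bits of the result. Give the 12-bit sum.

  010000000100
+ 000100111001
= 010100111101

010100111101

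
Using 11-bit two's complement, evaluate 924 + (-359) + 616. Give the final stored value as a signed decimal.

-867

924 + (-359) = 565 (01000110101)
565 + 616 = 1181 → wraps to -867 (10010011101)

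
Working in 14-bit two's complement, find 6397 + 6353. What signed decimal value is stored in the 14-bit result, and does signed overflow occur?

-3634; overflow

6397 → 01100011111101
6353 → 01100011010001
  01100011111101
+ 01100011010001
= 11000111001110
Result 11000111001110: MSB = 1 → 12750 − 16384 = -3634.
Both addends are non-negative but the stored result is negative: signed overflow. The true value 6397 + 6353 = 12750 lies outside [-8192, 8191].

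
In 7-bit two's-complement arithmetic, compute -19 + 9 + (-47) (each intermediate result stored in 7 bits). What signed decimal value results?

-57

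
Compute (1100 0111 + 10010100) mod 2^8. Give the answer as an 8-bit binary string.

01011011

  11000111
+ 10010100
= 01011011  (discard carry-out 1)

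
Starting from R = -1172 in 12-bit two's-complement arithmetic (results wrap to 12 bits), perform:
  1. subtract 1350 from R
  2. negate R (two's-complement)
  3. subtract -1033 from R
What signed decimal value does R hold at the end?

-541

Start: R = -1172 = 101101101100.
R = -1172 − 1350 = -2522; wraps to 1574 = 011000100110
R = −(1574) = -1574 = 100111011010
R = -1574 − (-1033) = -541 = 110111100011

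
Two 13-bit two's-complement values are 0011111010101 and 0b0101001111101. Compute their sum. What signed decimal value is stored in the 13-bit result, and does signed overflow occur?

-3502; overflow

0011111010101 = 2005 (signed)
0b0101001111101 → 0101001111101 = 2685 (signed)
  0011111010101
+ 0101001111101
= 1001001010010
Result 1001001010010: MSB = 1 → 4690 − 8192 = -3502.
Both addends are non-negative but the stored result is negative: signed overflow. The true value 2005 + 2685 = 4690 lies outside [-4096, 4095].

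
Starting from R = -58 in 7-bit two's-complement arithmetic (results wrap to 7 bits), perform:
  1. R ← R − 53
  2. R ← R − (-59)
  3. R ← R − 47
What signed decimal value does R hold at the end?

29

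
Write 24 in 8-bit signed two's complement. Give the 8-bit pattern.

24 is non-negative, so write it directly in 8 bits: 00011000.

00011000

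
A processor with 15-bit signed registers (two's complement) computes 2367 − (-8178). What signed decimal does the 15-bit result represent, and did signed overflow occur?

2367 → 000100100111111
-8178 → 110000000001110
Subtract via negate-and-add: invert 110000000001110 + 1 = 001111111110010 (i.e. 8178).
  000100100111111
+ 001111111110010
= 010100100110001
Result 010100100110001: MSB = 0 → value 10545.
Both addends (after negating the subtrahend) are non-negative and so is the stored result: no signed overflow.

10545; no overflow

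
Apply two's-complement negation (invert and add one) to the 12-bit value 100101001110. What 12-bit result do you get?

Invert: 011010110001. Add 1: 011010110010.
Check: 100101001110 = -1714, 011010110010 = 1714.

011010110010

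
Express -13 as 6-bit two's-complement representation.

110011

|-13| = 13 = 001101 in 6 bits.
Invert the bits: 110010. Add 1: 110011.
Check: 110011 reads as 51 − 64 = -13.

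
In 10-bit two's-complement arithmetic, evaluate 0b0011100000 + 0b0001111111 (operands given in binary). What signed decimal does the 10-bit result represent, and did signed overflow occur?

351; no overflow

0b0011100000 → 0011100000 = 224 (signed)
0b0001111111 → 0001111111 = 127 (signed)
  0011100000
+ 0001111111
= 0101011111
Result 0101011111: MSB = 0 → value 351.
Both addends are non-negative and so is the stored result: no signed overflow.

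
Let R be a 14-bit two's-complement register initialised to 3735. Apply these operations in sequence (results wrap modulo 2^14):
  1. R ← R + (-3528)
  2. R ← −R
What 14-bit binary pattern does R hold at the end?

11111100110001

Start: R = 3735 = 00111010010111.
R = 3735 + (-3528) = 207 = 00000011001111
R = −(207) = -207 = 11111100110001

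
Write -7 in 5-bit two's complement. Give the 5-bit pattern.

11001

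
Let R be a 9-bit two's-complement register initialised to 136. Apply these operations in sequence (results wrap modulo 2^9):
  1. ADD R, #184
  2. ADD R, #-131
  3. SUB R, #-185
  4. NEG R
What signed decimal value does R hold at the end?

Start: R = 136 = 010001000.
R = 136 + 184 = 320; wraps to -192 = 101000000
R = -192 + (-131) = -323; wraps to 189 = 010111101
R = 189 − (-185) = 374; wraps to -138 = 101110110
R = −(-138) = 138 = 010001010

138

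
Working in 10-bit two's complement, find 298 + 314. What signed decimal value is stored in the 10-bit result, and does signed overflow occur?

298 → 0100101010
314 → 0100111010
  0100101010
+ 0100111010
= 1001100100
Result 1001100100: MSB = 1 → 612 − 1024 = -412.
Both addends are non-negative but the stored result is negative: signed overflow. The true value 298 + 314 = 612 lies outside [-512, 511].

-412; overflow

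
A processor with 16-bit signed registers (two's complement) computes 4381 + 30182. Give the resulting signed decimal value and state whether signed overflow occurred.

4381 → 0001000100011101
30182 → 0111010111100110
  0001000100011101
+ 0111010111100110
= 1000011100000011
Result 1000011100000011: MSB = 1 → 34563 − 65536 = -30973.
Both addends are non-negative but the stored result is negative: signed overflow. The true value 4381 + 30182 = 34563 lies outside [-32768, 32767].

-30973; overflow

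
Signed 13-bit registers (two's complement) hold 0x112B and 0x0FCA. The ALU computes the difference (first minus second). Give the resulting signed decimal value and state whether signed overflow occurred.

0x112B = 1000100101011 = -3797 (signed)
0x0FCA = 0111111001010 = 4042 (signed)
Subtract via negate-and-add: invert 0111111001010 + 1 = 1000000110110 (i.e. -4042).
  1000100101011
+ 1000000110110
= 0000101100001  (discard carry-out 1)
Result 0000101100001: MSB = 0 → value 353.
Both addends (after negating the subtrahend) are negative but the stored result is non-negative: signed overflow. The true value -3797 − 4042 = -7839 lies outside [-4096, 4095].

353; overflow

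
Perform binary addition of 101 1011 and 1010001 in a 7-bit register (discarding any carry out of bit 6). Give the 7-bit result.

0101100

  1011011
+ 1010001
= 0101100  (discard carry-out 1)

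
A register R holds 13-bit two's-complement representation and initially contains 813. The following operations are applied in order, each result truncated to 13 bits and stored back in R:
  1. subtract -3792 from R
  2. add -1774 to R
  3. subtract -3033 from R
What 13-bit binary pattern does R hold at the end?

Start: R = 813 = 0001100101101.
R = 813 − (-3792) = 4605; wraps to -3587 = 1000111111101
R = -3587 + (-1774) = -5361; wraps to 2831 = 0101100001111
R = 2831 − (-3033) = 5864; wraps to -2328 = 1011011101000

1011011101000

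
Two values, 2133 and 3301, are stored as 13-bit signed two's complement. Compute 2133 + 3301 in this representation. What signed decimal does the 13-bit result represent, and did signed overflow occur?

2133 → 0100001010101
3301 → 0110011100101
  0100001010101
+ 0110011100101
= 1010100111010
Result 1010100111010: MSB = 1 → 5434 − 8192 = -2758.
Both addends are non-negative but the stored result is negative: signed overflow. The true value 2133 + 3301 = 5434 lies outside [-4096, 4095].

-2758; overflow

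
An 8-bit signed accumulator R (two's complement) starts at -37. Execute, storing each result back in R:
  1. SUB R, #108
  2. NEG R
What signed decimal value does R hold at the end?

Start: R = -37 = 11011011.
R = -37 − 108 = -145; wraps to 111 = 01101111
R = −(111) = -111 = 10010001

-111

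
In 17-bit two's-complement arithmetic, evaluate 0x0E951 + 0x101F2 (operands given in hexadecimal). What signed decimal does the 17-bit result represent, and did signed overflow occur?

0x0E951 = 01110100101010001 = 59729 (signed)
0x101F2 = 10000000111110010 = -65038 (signed)
  01110100101010001
+ 10000000111110010
= 11110101101000011
Result 11110101101000011: MSB = 1 → 125763 − 131072 = -5309.
Addends have opposite signs, so signed overflow cannot occur.

-5309; no overflow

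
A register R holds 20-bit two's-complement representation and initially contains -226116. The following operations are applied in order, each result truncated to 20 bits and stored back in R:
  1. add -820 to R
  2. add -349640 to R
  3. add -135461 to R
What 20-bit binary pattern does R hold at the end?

Start: R = -226116 = 11001000110010111100.
R = -226116 + (-820) = -226936 = 11001000100110001000
R = -226936 + (-349640) = -576576; wraps to 472000 = 01110011001111000000
R = 472000 + (-135461) = 336539 = 01010010001010011011

01010010001010011011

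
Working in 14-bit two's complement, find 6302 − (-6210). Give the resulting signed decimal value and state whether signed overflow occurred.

-3872; overflow

6302 → 01100010011110
-6210 → 10011110111110
Subtract via negate-and-add: invert 10011110111110 + 1 = 01100001000010 (i.e. 6210).
  01100010011110
+ 01100001000010
= 11000011100000
Result 11000011100000: MSB = 1 → 12512 − 16384 = -3872.
Both addends (after negating the subtrahend) are non-negative but the stored result is negative: signed overflow. The true value 6302 − (-6210) = 12512 lies outside [-8192, 8191].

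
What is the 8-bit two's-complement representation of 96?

96 is non-negative, so write it directly in 8 bits: 01100000.

01100000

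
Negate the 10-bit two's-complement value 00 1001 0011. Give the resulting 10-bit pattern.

Invert: 1101101100. Add 1: 1101101101.

1101101101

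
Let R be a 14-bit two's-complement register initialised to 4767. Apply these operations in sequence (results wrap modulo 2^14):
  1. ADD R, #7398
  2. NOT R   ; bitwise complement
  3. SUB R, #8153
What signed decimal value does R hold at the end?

-3935

Start: R = 4767 = 01001010011111.
R = 4767 + 7398 = 12165; wraps to -4219 = 10111110000101
R = NOT 10111110000101 = 01000001111010 = 4218
R = 4218 − 8153 = -3935 = 11000010100001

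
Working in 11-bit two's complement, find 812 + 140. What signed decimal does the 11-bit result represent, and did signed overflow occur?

812 → 01100101100
140 → 00010001100
  01100101100
+ 00010001100
= 01110111000
Result 01110111000: MSB = 0 → value 952.
Both addends are non-negative and so is the stored result: no signed overflow.

952; no overflow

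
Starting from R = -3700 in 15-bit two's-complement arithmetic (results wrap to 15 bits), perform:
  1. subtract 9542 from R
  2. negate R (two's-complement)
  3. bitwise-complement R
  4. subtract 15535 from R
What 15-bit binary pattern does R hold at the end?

000111110010110

Start: R = -3700 = 111000110001100.
R = -3700 − 9542 = -13242 = 100110001000110
R = −(-13242) = 13242 = 011001110111010
R = NOT 011001110111010 = 100110001000101 = -13243
R = -13243 − 15535 = -28778; wraps to 3990 = 000111110010110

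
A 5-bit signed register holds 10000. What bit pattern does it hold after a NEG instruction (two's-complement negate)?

Invert: 01111. Add 1: 10000.
(10000 is the minimum value -16; its negation overflows and yields itself.)

10000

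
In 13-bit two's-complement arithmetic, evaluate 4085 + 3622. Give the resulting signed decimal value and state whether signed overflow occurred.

4085 → 0111111110101
3622 → 0111000100110
  0111111110101
+ 0111000100110
= 1111000011011
Result 1111000011011: MSB = 1 → 7707 − 8192 = -485.
Both addends are non-negative but the stored result is negative: signed overflow. The true value 4085 + 3622 = 7707 lies outside [-4096, 4095].

-485; overflow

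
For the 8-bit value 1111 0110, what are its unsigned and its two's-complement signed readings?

Unsigned: 11110110 = 246.
Signed: MSB=1 → 246 − 256 = -10.

unsigned = 246, signed = -10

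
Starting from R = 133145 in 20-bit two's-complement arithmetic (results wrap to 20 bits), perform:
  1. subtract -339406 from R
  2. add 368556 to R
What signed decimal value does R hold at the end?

Start: R = 133145 = 00100000100000011001.
R = 133145 − (-339406) = 472551 = 01110011010111100111
R = 472551 + 368556 = 841107; wraps to -207469 = 11001101010110010011

-207469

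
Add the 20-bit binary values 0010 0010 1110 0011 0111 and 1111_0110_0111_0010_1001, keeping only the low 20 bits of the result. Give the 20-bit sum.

  00100010111000110111
+ 11110110011100101001
= 00011001010101100000  (discard carry-out 1)

00011001010101100000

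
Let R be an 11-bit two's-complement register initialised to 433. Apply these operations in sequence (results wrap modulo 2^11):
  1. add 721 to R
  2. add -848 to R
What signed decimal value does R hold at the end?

Start: R = 433 = 00110110001.
R = 433 + 721 = 1154; wraps to -894 = 10010000010
R = -894 + (-848) = -1742; wraps to 306 = 00100110010

306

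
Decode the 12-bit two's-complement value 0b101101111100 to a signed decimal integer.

-1156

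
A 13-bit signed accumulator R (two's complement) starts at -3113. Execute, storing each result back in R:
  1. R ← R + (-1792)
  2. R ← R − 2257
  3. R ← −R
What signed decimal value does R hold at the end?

-1030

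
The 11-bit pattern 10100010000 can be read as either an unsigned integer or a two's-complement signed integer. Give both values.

unsigned = 1296, signed = -752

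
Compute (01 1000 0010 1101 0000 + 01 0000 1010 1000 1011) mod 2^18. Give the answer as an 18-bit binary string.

  011000001011010000
+ 010000101010001011
= 101000110101011011

101000110101011011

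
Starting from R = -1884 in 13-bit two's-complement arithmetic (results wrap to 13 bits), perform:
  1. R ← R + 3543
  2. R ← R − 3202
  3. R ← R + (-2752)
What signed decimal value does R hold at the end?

Start: R = -1884 = 1100010100100.
R = -1884 + 3543 = 1659 = 0011001111011
R = 1659 − 3202 = -1543 = 1100111111001
R = -1543 + (-2752) = -4295; wraps to 3897 = 0111100111001

3897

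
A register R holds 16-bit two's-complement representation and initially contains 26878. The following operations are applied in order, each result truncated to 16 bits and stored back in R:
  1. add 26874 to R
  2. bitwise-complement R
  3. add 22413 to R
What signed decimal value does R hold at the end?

Start: R = 26878 = 0110100011111110.
R = 26878 + 26874 = 53752; wraps to -11784 = 1101000111111000
R = NOT 1101000111111000 = 0010111000000111 = 11783
R = 11783 + 22413 = 34196; wraps to -31340 = 1000010110010100

-31340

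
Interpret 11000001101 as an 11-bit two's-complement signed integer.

-499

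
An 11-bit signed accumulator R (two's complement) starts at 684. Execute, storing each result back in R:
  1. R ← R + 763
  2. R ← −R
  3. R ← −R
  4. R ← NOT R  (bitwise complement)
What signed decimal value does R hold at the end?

600

Start: R = 684 = 01010101100.
R = 684 + 763 = 1447; wraps to -601 = 10110100111
R = −(-601) = 601 = 01001011001
R = −(601) = -601 = 10110100111
R = NOT 10110100111 = 01001011000 = 600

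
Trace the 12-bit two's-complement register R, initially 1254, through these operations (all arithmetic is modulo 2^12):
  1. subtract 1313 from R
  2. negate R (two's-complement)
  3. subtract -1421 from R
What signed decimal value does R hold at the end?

Start: R = 1254 = 010011100110.
R = 1254 − 1313 = -59 = 111111000101
R = −(-59) = 59 = 000000111011
R = 59 − (-1421) = 1480 = 010111001000

1480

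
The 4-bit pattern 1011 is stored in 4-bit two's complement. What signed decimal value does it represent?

-5

MSB is 1, so the value is negative.
Unsigned reading: 11. Subtract 2^4 = 16: 11 − 16 = -5.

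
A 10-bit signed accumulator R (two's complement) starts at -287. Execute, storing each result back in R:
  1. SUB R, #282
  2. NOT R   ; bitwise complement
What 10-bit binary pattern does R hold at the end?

Start: R = -287 = 1011100001.
R = -287 − 282 = -569; wraps to 455 = 0111000111
R = NOT 0111000111 = 1000111000 = -456

1000111000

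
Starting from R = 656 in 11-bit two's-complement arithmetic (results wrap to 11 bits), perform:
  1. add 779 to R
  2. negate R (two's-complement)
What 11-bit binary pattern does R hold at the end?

01001100101

Start: R = 656 = 01010010000.
R = 656 + 779 = 1435; wraps to -613 = 10110011011
R = −(-613) = 613 = 01001100101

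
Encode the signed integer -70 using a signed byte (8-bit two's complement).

10111010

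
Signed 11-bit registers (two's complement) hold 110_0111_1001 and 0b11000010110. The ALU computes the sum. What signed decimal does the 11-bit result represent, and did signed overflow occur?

-881; no overflow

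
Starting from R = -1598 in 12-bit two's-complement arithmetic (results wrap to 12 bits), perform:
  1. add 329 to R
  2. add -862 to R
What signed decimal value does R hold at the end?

1965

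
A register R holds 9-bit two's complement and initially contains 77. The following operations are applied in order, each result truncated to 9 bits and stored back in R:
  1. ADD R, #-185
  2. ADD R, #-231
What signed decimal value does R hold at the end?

Start: R = 77 = 001001101.
R = 77 + (-185) = -108 = 110010100
R = -108 + (-231) = -339; wraps to 173 = 010101101

173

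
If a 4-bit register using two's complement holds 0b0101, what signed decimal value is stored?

5

MSB is 0, so the value is non-negative: 0101 = 5.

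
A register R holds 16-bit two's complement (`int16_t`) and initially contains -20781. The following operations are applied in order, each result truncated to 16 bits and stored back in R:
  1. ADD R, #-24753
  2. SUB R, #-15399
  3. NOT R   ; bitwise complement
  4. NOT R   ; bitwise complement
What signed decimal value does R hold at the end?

-30135

Start: R = -20781 = 1010111011010011.
R = -20781 + (-24753) = -45534; wraps to 20002 = 0100111000100010
R = 20002 − (-15399) = 35401; wraps to -30135 = 1000101001001001
R = NOT 1000101001001001 = 0111010110110110 = 30134
R = NOT 0111010110110110 = 1000101001001001 = -30135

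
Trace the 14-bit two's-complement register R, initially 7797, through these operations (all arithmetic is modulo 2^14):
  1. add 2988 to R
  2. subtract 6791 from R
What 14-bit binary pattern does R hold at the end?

00111110011010

Start: R = 7797 = 01111001110101.
R = 7797 + 2988 = 10785; wraps to -5599 = 10101000100001
R = -5599 − 6791 = -12390; wraps to 3994 = 00111110011010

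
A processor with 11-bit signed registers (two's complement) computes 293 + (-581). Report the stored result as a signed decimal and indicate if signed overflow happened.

293 → 00100100101
-581 → 10110111011
  00100100101
+ 10110111011
= 11011100000
Result 11011100000: MSB = 1 → 1760 − 2048 = -288.
Addends have opposite signs, so signed overflow cannot occur.

-288; no overflow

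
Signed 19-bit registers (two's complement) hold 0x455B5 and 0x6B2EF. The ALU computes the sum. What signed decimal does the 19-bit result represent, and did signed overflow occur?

198820; overflow

0x455B5 = 1000101010110110101 = -240203 (signed)
0x6B2EF = 1101011001011101111 = -85265 (signed)
  1000101010110110101
+ 1101011001011101111
= 0110000100010100100  (discard carry-out 1)
Result 0110000100010100100: MSB = 0 → value 198820.
Both addends are negative but the stored result is non-negative: signed overflow. The true value -240203 + (-85265) = -325468 lies outside [-262144, 262143].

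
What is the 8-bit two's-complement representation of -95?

|-95| = 95 = 01011111 in 8 bits.
Invert the bits: 10100000. Add 1: 10100001.
Check: 10100001 reads as 161 − 256 = -95.

10100001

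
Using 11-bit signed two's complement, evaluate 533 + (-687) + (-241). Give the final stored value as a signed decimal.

-395

533 + (-687) = -154 (11101100110)
-154 + (-241) = -395 (11001110101)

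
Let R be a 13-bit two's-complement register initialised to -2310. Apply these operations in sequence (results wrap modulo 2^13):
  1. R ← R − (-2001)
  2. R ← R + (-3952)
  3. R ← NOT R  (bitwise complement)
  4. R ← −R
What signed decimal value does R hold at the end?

Start: R = -2310 = 1011011111010.
R = -2310 − (-2001) = -309 = 1111011001011
R = -309 + (-3952) = -4261; wraps to 3931 = 0111101011011
R = NOT 0111101011011 = 1000010100100 = -3932
R = −(-3932) = 3932 = 0111101011100

3932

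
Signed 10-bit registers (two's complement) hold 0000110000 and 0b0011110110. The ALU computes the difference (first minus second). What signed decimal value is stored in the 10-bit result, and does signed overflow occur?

0000110000 = 48 (signed)
0b0011110110 → 0011110110 = 246 (signed)
Subtract via negate-and-add: invert 0011110110 + 1 = 1100001010 (i.e. -246).
  0000110000
+ 1100001010
= 1100111010
Result 1100111010: MSB = 1 → 826 − 1024 = -198.
Addends (after negating the subtrahend) have opposite signs, so signed overflow cannot occur.

-198; no overflow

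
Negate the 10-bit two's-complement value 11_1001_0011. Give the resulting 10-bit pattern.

0001101101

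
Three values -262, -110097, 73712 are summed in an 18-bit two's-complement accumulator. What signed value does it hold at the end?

-36647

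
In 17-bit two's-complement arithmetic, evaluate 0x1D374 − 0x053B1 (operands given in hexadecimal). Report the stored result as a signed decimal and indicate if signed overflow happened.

0x1D374 = 11101001101110100 = -11404 (signed)
0x053B1 = 00101001110110001 = 21425 (signed)
Subtract via negate-and-add: invert 00101001110110001 + 1 = 11010110001001111 (i.e. -21425).
  11101001101110100
+ 11010110001001111
= 10111111111000011  (discard carry-out 1)
Result 10111111111000011: MSB = 1 → 98243 − 131072 = -32829.
Both addends (after negating the subtrahend) are negative and so is the stored result: no signed overflow.

-32829; no overflow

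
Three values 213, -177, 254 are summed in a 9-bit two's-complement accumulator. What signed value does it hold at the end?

-222

213 + (-177) = 36 (000100100)
36 + 254 = 290 → wraps to -222 (100100010)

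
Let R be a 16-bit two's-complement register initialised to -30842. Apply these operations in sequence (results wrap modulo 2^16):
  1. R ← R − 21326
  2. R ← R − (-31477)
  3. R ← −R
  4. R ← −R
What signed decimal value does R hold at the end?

Start: R = -30842 = 1000011110000110.
R = -30842 − 21326 = -52168; wraps to 13368 = 0011010000111000
R = 13368 − (-31477) = 44845; wraps to -20691 = 1010111100101101
R = −(-20691) = 20691 = 0101000011010011
R = −(20691) = -20691 = 1010111100101101

-20691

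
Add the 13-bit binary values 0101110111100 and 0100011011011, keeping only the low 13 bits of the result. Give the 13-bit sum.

1010010010111

  0101110111100
+ 0100011011011
= 1010010010111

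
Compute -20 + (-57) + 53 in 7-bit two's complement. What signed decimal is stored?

-20 + (-57) = -77 → wraps to 51 (0110011)
51 + 53 = 104 → wraps to -24 (1101000)

-24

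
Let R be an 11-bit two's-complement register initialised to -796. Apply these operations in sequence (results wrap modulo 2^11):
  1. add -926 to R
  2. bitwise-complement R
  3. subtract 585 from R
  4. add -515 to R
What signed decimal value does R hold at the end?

621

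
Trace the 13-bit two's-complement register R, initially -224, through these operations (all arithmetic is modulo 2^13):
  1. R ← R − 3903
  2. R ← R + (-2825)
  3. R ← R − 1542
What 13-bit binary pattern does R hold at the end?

1111011010010

Start: R = -224 = 1111100100000.
R = -224 − 3903 = -4127; wraps to 4065 = 0111111100001
R = 4065 + (-2825) = 1240 = 0010011011000
R = 1240 − 1542 = -302 = 1111011010010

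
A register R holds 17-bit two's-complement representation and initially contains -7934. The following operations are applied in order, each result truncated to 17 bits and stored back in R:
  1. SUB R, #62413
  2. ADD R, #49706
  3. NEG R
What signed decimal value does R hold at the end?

20641

Start: R = -7934 = 11110000100000010.
R = -7934 − 62413 = -70347; wraps to 60725 = 01110110100110101
R = 60725 + 49706 = 110431; wraps to -20641 = 11010111101011111
R = −(-20641) = 20641 = 00101000010100001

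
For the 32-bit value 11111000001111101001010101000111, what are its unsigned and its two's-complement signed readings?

Unsigned: 11111000001111101001010101000111 = 4164851015.
Signed: MSB=1 → 4164851015 − 4294967296 = -130116281.

unsigned = 4164851015, signed = -130116281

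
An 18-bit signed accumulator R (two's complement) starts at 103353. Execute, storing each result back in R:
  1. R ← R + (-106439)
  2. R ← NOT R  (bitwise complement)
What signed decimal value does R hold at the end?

Start: R = 103353 = 011001001110111001.
R = 103353 + (-106439) = -3086 = 111111001111110010
R = NOT 111111001111110010 = 000000110000001101 = 3085

3085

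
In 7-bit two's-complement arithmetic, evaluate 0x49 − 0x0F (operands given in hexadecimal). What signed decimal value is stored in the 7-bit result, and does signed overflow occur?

58; overflow

0x49 = 1001001 = -55 (signed)
0x0F = 0001111 = 15 (signed)
Subtract via negate-and-add: invert 0001111 + 1 = 1110001 (i.e. -15).
  1001001
+ 1110001
= 0111010  (discard carry-out 1)
Result 0111010: MSB = 0 → value 58.
Both addends (after negating the subtrahend) are negative but the stored result is non-negative: signed overflow. The true value -55 − 15 = -70 lies outside [-64, 63].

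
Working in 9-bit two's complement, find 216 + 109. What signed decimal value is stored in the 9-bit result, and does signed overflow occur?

-187; overflow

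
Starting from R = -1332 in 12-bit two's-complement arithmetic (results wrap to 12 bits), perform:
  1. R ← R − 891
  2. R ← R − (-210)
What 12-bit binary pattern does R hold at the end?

100000100011

Start: R = -1332 = 101011001100.
R = -1332 − 891 = -2223; wraps to 1873 = 011101010001
R = 1873 − (-210) = 2083; wraps to -2013 = 100000100011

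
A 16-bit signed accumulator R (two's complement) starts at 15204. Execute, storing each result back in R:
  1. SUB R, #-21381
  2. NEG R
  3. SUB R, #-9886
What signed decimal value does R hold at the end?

-26699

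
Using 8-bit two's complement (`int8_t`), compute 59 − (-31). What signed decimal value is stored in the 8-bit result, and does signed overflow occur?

59 → 00111011
-31 → 11100001
Subtract via negate-and-add: invert 11100001 + 1 = 00011111 (i.e. 31).
  00111011
+ 00011111
= 01011010
Result 01011010: MSB = 0 → value 90.
Both addends (after negating the subtrahend) are non-negative and so is the stored result: no signed overflow.

90; no overflow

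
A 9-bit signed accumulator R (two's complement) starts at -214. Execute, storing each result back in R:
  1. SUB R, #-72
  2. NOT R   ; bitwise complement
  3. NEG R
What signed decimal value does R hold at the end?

Start: R = -214 = 100101010.
R = -214 − (-72) = -142 = 101110010
R = NOT 101110010 = 010001101 = 141
R = −(141) = -141 = 101110011

-141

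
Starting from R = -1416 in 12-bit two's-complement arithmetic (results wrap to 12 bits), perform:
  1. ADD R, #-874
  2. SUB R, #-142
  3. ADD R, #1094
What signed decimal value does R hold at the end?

-1054

Start: R = -1416 = 101001111000.
R = -1416 + (-874) = -2290; wraps to 1806 = 011100001110
R = 1806 − (-142) = 1948 = 011110011100
R = 1948 + 1094 = 3042; wraps to -1054 = 101111100010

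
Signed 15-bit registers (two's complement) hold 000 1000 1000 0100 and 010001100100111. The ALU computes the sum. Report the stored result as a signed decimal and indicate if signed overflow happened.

000 1000 1000 0100 → 000100010000100 = 2180 (signed)
010001100100111 = 8999 (signed)
  000100010000100
+ 010001100100111
= 010101110101011
Result 010101110101011: MSB = 0 → value 11179.
Both addends are non-negative and so is the stored result: no signed overflow.

11179; no overflow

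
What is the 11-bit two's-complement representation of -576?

10111000000

|-576| = 576 = 01001000000 in 11 bits.
Invert the bits: 10110111111. Add 1: 10111000000.
Check: 10111000000 reads as 1472 − 2048 = -576.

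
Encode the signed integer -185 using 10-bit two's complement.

1101000111

|-185| = 185 = 0010111001 in 10 bits.
Invert the bits: 1101000110. Add 1: 1101000111.
Check: 1101000111 reads as 839 − 1024 = -185.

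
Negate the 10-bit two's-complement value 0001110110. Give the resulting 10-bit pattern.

Invert: 1110001001. Add 1: 1110001010.
Check: 0001110110 = 118, 1110001010 = -118.

1110001010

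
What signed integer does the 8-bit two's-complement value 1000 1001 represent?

MSB is 1, so the value is negative.
Invert: 01110110. Add 1: 01110111 = 119. So the value is −119.

-119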